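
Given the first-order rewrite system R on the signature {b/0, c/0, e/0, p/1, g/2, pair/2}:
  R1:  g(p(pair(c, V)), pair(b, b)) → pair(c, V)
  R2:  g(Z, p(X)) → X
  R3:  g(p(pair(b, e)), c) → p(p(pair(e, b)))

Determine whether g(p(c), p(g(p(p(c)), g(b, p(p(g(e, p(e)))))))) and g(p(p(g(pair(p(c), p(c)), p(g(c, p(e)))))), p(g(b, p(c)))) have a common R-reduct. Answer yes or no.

no — NF(t₁) = e, NF(t₂) = c

Reduce t₁ = g(p(c), p(g(p(p(c)), g(b, p(p(g(e, p(e)))))))):
1. g(p(c), p(g(p(p(c)), g(b, p(p(g(e, p(e))))))))  →  g(p(p(c)), g(b, p(p(g(e, p(e))))))   [R2 at ε]
2. g(p(p(c)), g(b, p(p(g(e, p(e))))))  →  g(p(p(c)), p(g(e, p(e))))   [R2 at 2]
3. g(p(p(c)), p(g(e, p(e))))  →  g(e, p(e))   [R2 at ε]
4. g(e, p(e))  →  e   [R2 at ε]

Reduce t₂ = g(p(p(g(pair(p(c), p(c)), p(g(c, p(e)))))), p(g(b, p(c)))):
1. g(p(p(g(pair(p(c), p(c)), p(g(c, p(e)))))), p(g(b, p(c))))  →  g(b, p(c))   [R2 at ε]
2. g(b, p(c))  →  c   [R2 at ε]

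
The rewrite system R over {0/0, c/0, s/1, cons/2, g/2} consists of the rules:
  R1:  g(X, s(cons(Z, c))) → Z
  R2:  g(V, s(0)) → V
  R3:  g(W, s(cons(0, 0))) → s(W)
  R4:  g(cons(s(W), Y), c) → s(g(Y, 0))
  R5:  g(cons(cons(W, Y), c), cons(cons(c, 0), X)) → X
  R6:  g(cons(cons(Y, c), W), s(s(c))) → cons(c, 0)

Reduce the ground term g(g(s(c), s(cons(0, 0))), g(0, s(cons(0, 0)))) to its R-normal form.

s(s(c))

1. g(g(s(c), s(cons(0, 0))), g(0, s(cons(0, 0))))  →  g(s(s(c)), g(0, s(cons(0, 0))))   [R3 at 1]
2. g(s(s(c)), g(0, s(cons(0, 0))))  →  g(s(s(c)), s(0))   [R3 at 2]
3. g(s(s(c)), s(0))  →  s(s(c))   [R2 at ε]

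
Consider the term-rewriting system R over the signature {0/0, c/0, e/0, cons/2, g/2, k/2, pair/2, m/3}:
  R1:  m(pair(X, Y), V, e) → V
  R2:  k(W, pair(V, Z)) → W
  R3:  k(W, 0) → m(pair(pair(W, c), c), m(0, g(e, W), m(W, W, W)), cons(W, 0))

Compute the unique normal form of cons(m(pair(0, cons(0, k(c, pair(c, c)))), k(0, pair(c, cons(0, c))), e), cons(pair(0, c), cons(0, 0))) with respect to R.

1. cons(m(pair(0, cons(0, k(c, pair(c, c)))), k(0, pair(c, cons(0, c))), e), cons(pair(0, c), cons(0, 0)))  →  cons(k(0, pair(c, cons(0, c))), cons(pair(0, c), cons(0, 0)))   [R1 at 1]
2. cons(k(0, pair(c, cons(0, c))), cons(pair(0, c), cons(0, 0)))  →  cons(0, cons(pair(0, c), cons(0, 0)))   [R2 at 1]

cons(0, cons(pair(0, c), cons(0, 0)))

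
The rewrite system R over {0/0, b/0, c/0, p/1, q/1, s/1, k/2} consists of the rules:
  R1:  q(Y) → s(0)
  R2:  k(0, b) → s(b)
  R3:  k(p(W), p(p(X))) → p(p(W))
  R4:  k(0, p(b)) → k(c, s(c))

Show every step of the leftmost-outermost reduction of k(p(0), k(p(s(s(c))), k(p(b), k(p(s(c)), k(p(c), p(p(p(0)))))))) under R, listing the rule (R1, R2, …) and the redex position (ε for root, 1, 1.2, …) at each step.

p(p(0))

1. k(p(0), k(p(s(s(c))), k(p(b), k(p(s(c)), k(p(c), p(p(p(0))))))))  →  k(p(0), k(p(s(s(c))), k(p(b), k(p(s(c)), p(p(c))))))   [R3 at 2.2.2.2]
2. k(p(0), k(p(s(s(c))), k(p(b), k(p(s(c)), p(p(c))))))  →  k(p(0), k(p(s(s(c))), k(p(b), p(p(s(c))))))   [R3 at 2.2.2]
3. k(p(0), k(p(s(s(c))), k(p(b), p(p(s(c))))))  →  k(p(0), k(p(s(s(c))), p(p(b))))   [R3 at 2.2]
4. k(p(0), k(p(s(s(c))), p(p(b))))  →  k(p(0), p(p(s(s(c)))))   [R3 at 2]
5. k(p(0), p(p(s(s(c)))))  →  p(p(0))   [R3 at ε]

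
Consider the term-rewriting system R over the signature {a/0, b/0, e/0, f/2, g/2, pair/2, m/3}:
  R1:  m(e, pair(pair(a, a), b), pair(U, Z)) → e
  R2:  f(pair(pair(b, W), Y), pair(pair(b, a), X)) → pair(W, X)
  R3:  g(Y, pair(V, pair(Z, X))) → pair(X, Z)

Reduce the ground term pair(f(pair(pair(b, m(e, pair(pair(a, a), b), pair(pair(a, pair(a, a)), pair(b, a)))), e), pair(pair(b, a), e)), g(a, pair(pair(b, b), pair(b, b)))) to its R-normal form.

pair(pair(e, e), pair(b, b))

1. pair(f(pair(pair(b, m(e, pair(pair(a, a), b), pair(pair(a, pair(a, a)), pair(b, a)))), e), pair(pair(b, a), e)), g(a, pair(pair(b, b), pair(b, b))))  →  pair(pair(m(e, pair(pair(a, a), b), pair(pair(a, pair(a, a)), pair(b, a))), e), g(a, pair(pair(b, b), pair(b, b))))   [R2 at 1]
2. pair(pair(m(e, pair(pair(a, a), b), pair(pair(a, pair(a, a)), pair(b, a))), e), g(a, pair(pair(b, b), pair(b, b))))  →  pair(pair(e, e), g(a, pair(pair(b, b), pair(b, b))))   [R1 at 1.1]
3. pair(pair(e, e), g(a, pair(pair(b, b), pair(b, b))))  →  pair(pair(e, e), pair(b, b))   [R3 at 2]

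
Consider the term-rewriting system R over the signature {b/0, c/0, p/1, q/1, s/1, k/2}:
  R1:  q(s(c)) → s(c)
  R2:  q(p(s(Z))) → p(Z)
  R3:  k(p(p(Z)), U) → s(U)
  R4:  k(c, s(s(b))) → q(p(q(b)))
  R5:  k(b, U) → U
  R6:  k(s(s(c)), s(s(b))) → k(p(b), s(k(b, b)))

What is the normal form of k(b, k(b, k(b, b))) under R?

b

1. k(b, k(b, k(b, b)))  →  k(b, k(b, b))   [R5 at ε]
2. k(b, k(b, b))  →  k(b, b)   [R5 at ε]
3. k(b, b)  →  b   [R5 at ε]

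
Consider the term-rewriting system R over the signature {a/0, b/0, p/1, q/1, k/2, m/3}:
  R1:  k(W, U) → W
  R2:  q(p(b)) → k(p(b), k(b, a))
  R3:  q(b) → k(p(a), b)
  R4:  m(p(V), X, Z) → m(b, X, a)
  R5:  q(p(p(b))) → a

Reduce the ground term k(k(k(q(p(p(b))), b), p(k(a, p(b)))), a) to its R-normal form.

1. k(k(k(q(p(p(b))), b), p(k(a, p(b)))), a)  →  k(k(q(p(p(b))), b), p(k(a, p(b))))   [R1 at ε]
2. k(k(q(p(p(b))), b), p(k(a, p(b))))  →  k(q(p(p(b))), b)   [R1 at ε]
3. k(q(p(p(b))), b)  →  q(p(p(b)))   [R1 at ε]
4. q(p(p(b)))  →  a   [R5 at ε]

a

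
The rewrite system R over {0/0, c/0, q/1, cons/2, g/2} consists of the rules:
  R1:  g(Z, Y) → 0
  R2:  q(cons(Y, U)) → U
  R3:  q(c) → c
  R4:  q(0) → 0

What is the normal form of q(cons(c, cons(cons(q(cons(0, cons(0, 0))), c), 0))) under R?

1. q(cons(c, cons(cons(q(cons(0, cons(0, 0))), c), 0)))  →  cons(cons(q(cons(0, cons(0, 0))), c), 0)   [R2 at ε]
2. cons(cons(q(cons(0, cons(0, 0))), c), 0)  →  cons(cons(cons(0, 0), c), 0)   [R2 at 1.1]

cons(cons(cons(0, 0), c), 0)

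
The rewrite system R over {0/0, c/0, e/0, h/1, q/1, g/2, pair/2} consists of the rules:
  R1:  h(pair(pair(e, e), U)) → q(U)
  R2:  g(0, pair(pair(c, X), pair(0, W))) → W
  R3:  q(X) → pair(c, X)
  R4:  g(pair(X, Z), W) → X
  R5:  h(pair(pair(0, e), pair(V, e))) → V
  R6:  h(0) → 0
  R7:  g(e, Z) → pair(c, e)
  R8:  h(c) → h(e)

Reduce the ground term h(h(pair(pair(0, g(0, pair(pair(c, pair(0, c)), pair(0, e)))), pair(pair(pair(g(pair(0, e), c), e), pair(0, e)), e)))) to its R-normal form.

0

1. h(h(pair(pair(0, g(0, pair(pair(c, pair(0, c)), pair(0, e)))), pair(pair(pair(g(pair(0, e), c), e), pair(0, e)), e))))  →  h(h(pair(pair(0, e), pair(pair(pair(g(pair(0, e), c), e), pair(0, e)), e))))   [R2 at 1.1.1.2]
2. h(h(pair(pair(0, e), pair(pair(pair(g(pair(0, e), c), e), pair(0, e)), e))))  →  h(pair(pair(g(pair(0, e), c), e), pair(0, e)))   [R5 at 1]
3. h(pair(pair(g(pair(0, e), c), e), pair(0, e)))  →  h(pair(pair(0, e), pair(0, e)))   [R4 at 1.1.1]
4. h(pair(pair(0, e), pair(0, e)))  →  0   [R5 at ε]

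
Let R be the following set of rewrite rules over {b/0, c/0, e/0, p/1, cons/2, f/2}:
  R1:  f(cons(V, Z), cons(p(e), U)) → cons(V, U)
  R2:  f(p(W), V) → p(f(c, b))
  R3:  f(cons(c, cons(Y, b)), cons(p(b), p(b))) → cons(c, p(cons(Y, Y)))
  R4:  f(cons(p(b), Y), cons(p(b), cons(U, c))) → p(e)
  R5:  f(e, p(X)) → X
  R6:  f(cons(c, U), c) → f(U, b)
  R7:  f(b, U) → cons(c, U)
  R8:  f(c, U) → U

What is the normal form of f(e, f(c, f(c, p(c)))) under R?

1. f(e, f(c, f(c, p(c))))  →  f(e, f(c, p(c)))   [R8 at 2]
2. f(e, f(c, p(c)))  →  f(e, p(c))   [R8 at 2]
3. f(e, p(c))  →  c   [R5 at ε]

c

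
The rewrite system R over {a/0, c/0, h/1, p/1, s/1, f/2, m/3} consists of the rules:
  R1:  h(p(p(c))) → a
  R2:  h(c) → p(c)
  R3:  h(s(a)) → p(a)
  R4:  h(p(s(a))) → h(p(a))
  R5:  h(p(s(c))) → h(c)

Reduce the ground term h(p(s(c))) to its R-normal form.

p(c)

1. h(p(s(c)))  →  h(c)   [R5 at ε]
2. h(c)  →  p(c)   [R2 at ε]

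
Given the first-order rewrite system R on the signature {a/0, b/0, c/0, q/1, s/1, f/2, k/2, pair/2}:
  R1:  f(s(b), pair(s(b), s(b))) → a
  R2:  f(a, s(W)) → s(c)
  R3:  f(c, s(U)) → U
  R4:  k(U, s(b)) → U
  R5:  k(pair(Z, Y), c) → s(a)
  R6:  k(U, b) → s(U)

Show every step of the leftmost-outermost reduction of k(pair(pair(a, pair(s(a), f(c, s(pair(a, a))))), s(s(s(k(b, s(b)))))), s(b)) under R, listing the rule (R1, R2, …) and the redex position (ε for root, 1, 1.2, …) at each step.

1. k(pair(pair(a, pair(s(a), f(c, s(pair(a, a))))), s(s(s(k(b, s(b)))))), s(b))  →  pair(pair(a, pair(s(a), f(c, s(pair(a, a))))), s(s(s(k(b, s(b))))))   [R4 at ε]
2. pair(pair(a, pair(s(a), f(c, s(pair(a, a))))), s(s(s(k(b, s(b))))))  →  pair(pair(a, pair(s(a), pair(a, a))), s(s(s(k(b, s(b))))))   [R3 at 1.2.2]
3. pair(pair(a, pair(s(a), pair(a, a))), s(s(s(k(b, s(b))))))  →  pair(pair(a, pair(s(a), pair(a, a))), s(s(s(b))))   [R4 at 2.1.1.1]

pair(pair(a, pair(s(a), pair(a, a))), s(s(s(b))))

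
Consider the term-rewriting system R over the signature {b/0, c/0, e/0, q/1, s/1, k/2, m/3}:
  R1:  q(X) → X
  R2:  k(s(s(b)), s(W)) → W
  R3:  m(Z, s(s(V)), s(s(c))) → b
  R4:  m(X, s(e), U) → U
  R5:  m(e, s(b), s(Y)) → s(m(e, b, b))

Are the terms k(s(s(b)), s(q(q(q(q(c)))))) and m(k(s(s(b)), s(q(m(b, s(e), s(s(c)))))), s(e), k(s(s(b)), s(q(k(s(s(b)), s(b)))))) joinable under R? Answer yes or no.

no — NF(t₁) = c, NF(t₂) = b

Reduce t₁ = k(s(s(b)), s(q(q(q(q(c)))))):
1. k(s(s(b)), s(q(q(q(q(c))))))  →  q(q(q(q(c))))   [R2 at ε]
2. q(q(q(q(c))))  →  q(q(q(c)))   [R1 at ε]
3. q(q(q(c)))  →  q(q(c))   [R1 at ε]
4. q(q(c))  →  q(c)   [R1 at ε]
5. q(c)  →  c   [R1 at ε]

Reduce t₂ = m(k(s(s(b)), s(q(m(b, s(e), s(s(c)))))), s(e), k(s(s(b)), s(q(k(s(s(b)), s(b)))))):
1. m(k(s(s(b)), s(q(m(b, s(e), s(s(c)))))), s(e), k(s(s(b)), s(q(k(s(s(b)), s(b))))))  →  k(s(s(b)), s(q(k(s(s(b)), s(b)))))   [R4 at ε]
2. k(s(s(b)), s(q(k(s(s(b)), s(b)))))  →  q(k(s(s(b)), s(b)))   [R2 at ε]
3. q(k(s(s(b)), s(b)))  →  k(s(s(b)), s(b))   [R1 at ε]
4. k(s(s(b)), s(b))  →  b   [R2 at ε]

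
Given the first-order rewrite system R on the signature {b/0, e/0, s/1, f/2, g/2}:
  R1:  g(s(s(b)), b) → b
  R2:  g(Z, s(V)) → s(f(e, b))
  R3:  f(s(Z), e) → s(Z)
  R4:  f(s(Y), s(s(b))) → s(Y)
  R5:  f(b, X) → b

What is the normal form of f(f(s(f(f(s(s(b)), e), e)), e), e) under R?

s(s(s(b)))

1. f(f(s(f(f(s(s(b)), e), e)), e), e)  →  f(s(f(f(s(s(b)), e), e)), e)   [R3 at 1]
2. f(s(f(f(s(s(b)), e), e)), e)  →  s(f(f(s(s(b)), e), e))   [R3 at ε]
3. s(f(f(s(s(b)), e), e))  →  s(f(s(s(b)), e))   [R3 at 1.1]
4. s(f(s(s(b)), e))  →  s(s(s(b)))   [R3 at 1]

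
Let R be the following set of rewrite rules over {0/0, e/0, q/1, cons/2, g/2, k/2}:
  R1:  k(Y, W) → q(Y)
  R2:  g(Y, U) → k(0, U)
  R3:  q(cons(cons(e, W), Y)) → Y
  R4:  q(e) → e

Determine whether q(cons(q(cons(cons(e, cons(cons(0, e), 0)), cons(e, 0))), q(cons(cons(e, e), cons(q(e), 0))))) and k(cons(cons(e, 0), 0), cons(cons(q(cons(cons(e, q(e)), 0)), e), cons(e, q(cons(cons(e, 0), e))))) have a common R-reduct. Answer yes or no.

Reduce t₁ = q(cons(q(cons(cons(e, cons(cons(0, e), 0)), cons(e, 0))), q(cons(cons(e, e), cons(q(e), 0))))):
1. q(cons(q(cons(cons(e, cons(cons(0, e), 0)), cons(e, 0))), q(cons(cons(e, e), cons(q(e), 0)))))  →  q(cons(cons(e, 0), q(cons(cons(e, e), cons(q(e), 0)))))   [R3 at 1.1]
2. q(cons(cons(e, 0), q(cons(cons(e, e), cons(q(e), 0)))))  →  q(cons(cons(e, e), cons(q(e), 0)))   [R3 at ε]
3. q(cons(cons(e, e), cons(q(e), 0)))  →  cons(q(e), 0)   [R3 at ε]
4. cons(q(e), 0)  →  cons(e, 0)   [R4 at 1]

Reduce t₂ = k(cons(cons(e, 0), 0), cons(cons(q(cons(cons(e, q(e)), 0)), e), cons(e, q(cons(cons(e, 0), e))))):
1. k(cons(cons(e, 0), 0), cons(cons(q(cons(cons(e, q(e)), 0)), e), cons(e, q(cons(cons(e, 0), e)))))  →  q(cons(cons(e, 0), 0))   [R1 at ε]
2. q(cons(cons(e, 0), 0))  →  0   [R3 at ε]

no — NF(t₁) = cons(e, 0), NF(t₂) = 0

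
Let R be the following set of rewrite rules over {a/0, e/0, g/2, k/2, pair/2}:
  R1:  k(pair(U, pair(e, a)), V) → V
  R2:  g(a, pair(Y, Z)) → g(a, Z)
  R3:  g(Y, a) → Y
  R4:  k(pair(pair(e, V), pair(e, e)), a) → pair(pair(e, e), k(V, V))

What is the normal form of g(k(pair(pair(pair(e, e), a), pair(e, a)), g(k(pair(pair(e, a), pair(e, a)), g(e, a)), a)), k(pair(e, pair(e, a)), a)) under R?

e

1. g(k(pair(pair(pair(e, e), a), pair(e, a)), g(k(pair(pair(e, a), pair(e, a)), g(e, a)), a)), k(pair(e, pair(e, a)), a))  →  g(g(k(pair(pair(e, a), pair(e, a)), g(e, a)), a), k(pair(e, pair(e, a)), a))   [R1 at 1]
2. g(g(k(pair(pair(e, a), pair(e, a)), g(e, a)), a), k(pair(e, pair(e, a)), a))  →  g(k(pair(pair(e, a), pair(e, a)), g(e, a)), k(pair(e, pair(e, a)), a))   [R3 at 1]
3. g(k(pair(pair(e, a), pair(e, a)), g(e, a)), k(pair(e, pair(e, a)), a))  →  g(g(e, a), k(pair(e, pair(e, a)), a))   [R1 at 1]
4. g(g(e, a), k(pair(e, pair(e, a)), a))  →  g(e, k(pair(e, pair(e, a)), a))   [R3 at 1]
5. g(e, k(pair(e, pair(e, a)), a))  →  g(e, a)   [R1 at 2]
6. g(e, a)  →  e   [R3 at ε]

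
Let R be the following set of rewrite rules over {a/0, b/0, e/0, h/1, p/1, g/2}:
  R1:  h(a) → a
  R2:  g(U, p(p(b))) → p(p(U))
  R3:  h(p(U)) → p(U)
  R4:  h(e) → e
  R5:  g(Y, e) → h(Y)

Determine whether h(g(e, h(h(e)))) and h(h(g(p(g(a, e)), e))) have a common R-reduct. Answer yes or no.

no — NF(t₁) = e, NF(t₂) = p(a)

Reduce t₁ = h(g(e, h(h(e)))):
1. h(g(e, h(h(e))))  →  h(g(e, h(e)))   [R4 at 1.2.1]
2. h(g(e, h(e)))  →  h(g(e, e))   [R4 at 1.2]
3. h(g(e, e))  →  h(h(e))   [R5 at 1]
4. h(h(e))  →  h(e)   [R4 at 1]
5. h(e)  →  e   [R4 at ε]

Reduce t₂ = h(h(g(p(g(a, e)), e))):
1. h(h(g(p(g(a, e)), e)))  →  h(h(h(p(g(a, e)))))   [R5 at 1.1]
2. h(h(h(p(g(a, e)))))  →  h(h(p(g(a, e))))   [R3 at 1.1]
3. h(h(p(g(a, e))))  →  h(p(g(a, e)))   [R3 at 1]
4. h(p(g(a, e)))  →  p(g(a, e))   [R3 at ε]
5. p(g(a, e))  →  p(h(a))   [R5 at 1]
6. p(h(a))  →  p(a)   [R1 at 1]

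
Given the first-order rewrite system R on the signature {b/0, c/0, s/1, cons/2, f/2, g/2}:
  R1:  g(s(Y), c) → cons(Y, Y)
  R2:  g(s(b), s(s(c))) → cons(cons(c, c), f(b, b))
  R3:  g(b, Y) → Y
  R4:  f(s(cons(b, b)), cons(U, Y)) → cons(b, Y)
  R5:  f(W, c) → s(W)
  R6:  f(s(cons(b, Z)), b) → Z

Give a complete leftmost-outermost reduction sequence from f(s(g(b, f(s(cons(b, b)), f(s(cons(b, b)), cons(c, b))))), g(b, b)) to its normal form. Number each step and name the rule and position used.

b

1. f(s(g(b, f(s(cons(b, b)), f(s(cons(b, b)), cons(c, b))))), g(b, b))  →  f(s(f(s(cons(b, b)), f(s(cons(b, b)), cons(c, b)))), g(b, b))   [R3 at 1.1]
2. f(s(f(s(cons(b, b)), f(s(cons(b, b)), cons(c, b)))), g(b, b))  →  f(s(f(s(cons(b, b)), cons(b, b))), g(b, b))   [R4 at 1.1.2]
3. f(s(f(s(cons(b, b)), cons(b, b))), g(b, b))  →  f(s(cons(b, b)), g(b, b))   [R4 at 1.1]
4. f(s(cons(b, b)), g(b, b))  →  f(s(cons(b, b)), b)   [R3 at 2]
5. f(s(cons(b, b)), b)  →  b   [R6 at ε]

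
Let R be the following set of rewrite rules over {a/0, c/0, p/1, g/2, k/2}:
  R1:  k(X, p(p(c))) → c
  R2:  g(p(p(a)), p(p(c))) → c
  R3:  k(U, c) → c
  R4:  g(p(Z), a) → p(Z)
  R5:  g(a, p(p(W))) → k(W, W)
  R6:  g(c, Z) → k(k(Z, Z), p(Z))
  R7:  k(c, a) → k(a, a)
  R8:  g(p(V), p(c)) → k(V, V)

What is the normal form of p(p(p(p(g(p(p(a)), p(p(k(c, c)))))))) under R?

p(p(p(p(c))))

1. p(p(p(p(g(p(p(a)), p(p(k(c, c))))))))  →  p(p(p(p(g(p(p(a)), p(p(c)))))))   [R3 at 1.1.1.1.2.1.1]
2. p(p(p(p(g(p(p(a)), p(p(c)))))))  →  p(p(p(p(c))))   [R2 at 1.1.1.1]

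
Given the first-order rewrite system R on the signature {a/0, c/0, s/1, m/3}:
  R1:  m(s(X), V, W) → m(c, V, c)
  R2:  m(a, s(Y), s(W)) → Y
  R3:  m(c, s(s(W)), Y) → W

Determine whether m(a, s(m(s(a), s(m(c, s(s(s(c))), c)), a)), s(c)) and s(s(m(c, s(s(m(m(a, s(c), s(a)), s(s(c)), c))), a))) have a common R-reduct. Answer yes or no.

no — NF(t₁) = c, NF(t₂) = s(s(c))

Reduce t₁ = m(a, s(m(s(a), s(m(c, s(s(s(c))), c)), a)), s(c)):
1. m(a, s(m(s(a), s(m(c, s(s(s(c))), c)), a)), s(c))  →  m(s(a), s(m(c, s(s(s(c))), c)), a)   [R2 at ε]
2. m(s(a), s(m(c, s(s(s(c))), c)), a)  →  m(c, s(m(c, s(s(s(c))), c)), c)   [R1 at ε]
3. m(c, s(m(c, s(s(s(c))), c)), c)  →  m(c, s(s(c)), c)   [R3 at 2.1]
4. m(c, s(s(c)), c)  →  c   [R3 at ε]

Reduce t₂ = s(s(m(c, s(s(m(m(a, s(c), s(a)), s(s(c)), c))), a))):
1. s(s(m(c, s(s(m(m(a, s(c), s(a)), s(s(c)), c))), a)))  →  s(s(m(m(a, s(c), s(a)), s(s(c)), c)))   [R3 at 1.1]
2. s(s(m(m(a, s(c), s(a)), s(s(c)), c)))  →  s(s(m(c, s(s(c)), c)))   [R2 at 1.1.1]
3. s(s(m(c, s(s(c)), c)))  →  s(s(c))   [R3 at 1.1]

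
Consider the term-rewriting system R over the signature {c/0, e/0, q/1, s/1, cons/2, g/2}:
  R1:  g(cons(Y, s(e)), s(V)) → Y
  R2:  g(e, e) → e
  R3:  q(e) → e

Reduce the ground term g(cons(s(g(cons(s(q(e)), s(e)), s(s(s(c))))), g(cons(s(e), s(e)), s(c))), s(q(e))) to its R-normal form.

s(s(e))

1. g(cons(s(g(cons(s(q(e)), s(e)), s(s(s(c))))), g(cons(s(e), s(e)), s(c))), s(q(e)))  →  g(cons(s(s(q(e))), g(cons(s(e), s(e)), s(c))), s(q(e)))   [R1 at 1.1.1]
2. g(cons(s(s(q(e))), g(cons(s(e), s(e)), s(c))), s(q(e)))  →  g(cons(s(s(e)), g(cons(s(e), s(e)), s(c))), s(q(e)))   [R3 at 1.1.1.1]
3. g(cons(s(s(e)), g(cons(s(e), s(e)), s(c))), s(q(e)))  →  g(cons(s(s(e)), s(e)), s(q(e)))   [R1 at 1.2]
4. g(cons(s(s(e)), s(e)), s(q(e)))  →  s(s(e))   [R1 at ε]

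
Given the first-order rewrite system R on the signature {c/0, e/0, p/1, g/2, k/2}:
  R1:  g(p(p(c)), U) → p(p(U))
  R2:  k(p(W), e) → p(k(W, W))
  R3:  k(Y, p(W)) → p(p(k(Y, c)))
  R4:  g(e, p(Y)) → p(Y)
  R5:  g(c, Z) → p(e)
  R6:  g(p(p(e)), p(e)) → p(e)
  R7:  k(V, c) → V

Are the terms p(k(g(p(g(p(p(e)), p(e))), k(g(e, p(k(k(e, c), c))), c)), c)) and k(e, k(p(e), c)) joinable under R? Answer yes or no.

yes — NF(t₁) = p(p(e)), NF(t₂) = p(p(e))

Reduce t₁ = p(k(g(p(g(p(p(e)), p(e))), k(g(e, p(k(k(e, c), c))), c)), c)):
1. p(k(g(p(g(p(p(e)), p(e))), k(g(e, p(k(k(e, c), c))), c)), c))  →  p(g(p(g(p(p(e)), p(e))), k(g(e, p(k(k(e, c), c))), c)))   [R7 at 1]
2. p(g(p(g(p(p(e)), p(e))), k(g(e, p(k(k(e, c), c))), c)))  →  p(g(p(p(e)), k(g(e, p(k(k(e, c), c))), c)))   [R6 at 1.1.1]
3. p(g(p(p(e)), k(g(e, p(k(k(e, c), c))), c)))  →  p(g(p(p(e)), g(e, p(k(k(e, c), c)))))   [R7 at 1.2]
4. p(g(p(p(e)), g(e, p(k(k(e, c), c)))))  →  p(g(p(p(e)), p(k(k(e, c), c))))   [R4 at 1.2]
5. p(g(p(p(e)), p(k(k(e, c), c))))  →  p(g(p(p(e)), p(k(e, c))))   [R7 at 1.2.1]
6. p(g(p(p(e)), p(k(e, c))))  →  p(g(p(p(e)), p(e)))   [R7 at 1.2.1]
7. p(g(p(p(e)), p(e)))  →  p(p(e))   [R6 at 1]

Reduce t₂ = k(e, k(p(e), c)):
1. k(e, k(p(e), c))  →  k(e, p(e))   [R7 at 2]
2. k(e, p(e))  →  p(p(k(e, c)))   [R3 at ε]
3. p(p(k(e, c)))  →  p(p(e))   [R7 at 1.1]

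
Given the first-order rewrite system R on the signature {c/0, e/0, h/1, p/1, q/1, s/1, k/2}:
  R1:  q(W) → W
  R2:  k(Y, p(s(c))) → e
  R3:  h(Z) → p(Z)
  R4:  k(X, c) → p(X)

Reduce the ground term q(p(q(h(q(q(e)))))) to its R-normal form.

p(p(e))

1. q(p(q(h(q(q(e))))))  →  p(q(h(q(q(e)))))   [R1 at ε]
2. p(q(h(q(q(e)))))  →  p(h(q(q(e))))   [R1 at 1]
3. p(h(q(q(e))))  →  p(p(q(q(e))))   [R3 at 1]
4. p(p(q(q(e))))  →  p(p(q(e)))   [R1 at 1.1]
5. p(p(q(e)))  →  p(p(e))   [R1 at 1.1]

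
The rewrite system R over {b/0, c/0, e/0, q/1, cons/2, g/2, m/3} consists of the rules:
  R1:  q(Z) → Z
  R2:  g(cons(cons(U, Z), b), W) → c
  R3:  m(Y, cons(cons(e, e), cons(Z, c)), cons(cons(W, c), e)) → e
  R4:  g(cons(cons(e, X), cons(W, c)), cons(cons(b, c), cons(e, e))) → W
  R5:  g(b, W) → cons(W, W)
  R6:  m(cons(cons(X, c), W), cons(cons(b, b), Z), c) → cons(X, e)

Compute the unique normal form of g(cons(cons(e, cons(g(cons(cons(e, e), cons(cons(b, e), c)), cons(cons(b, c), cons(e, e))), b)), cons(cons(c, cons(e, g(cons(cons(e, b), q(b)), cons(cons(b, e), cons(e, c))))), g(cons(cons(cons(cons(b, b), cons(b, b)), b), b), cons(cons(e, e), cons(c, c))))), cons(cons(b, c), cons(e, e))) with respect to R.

1. g(cons(cons(e, cons(g(cons(cons(e, e), cons(cons(b, e), c)), cons(cons(b, c), cons(e, e))), b)), cons(cons(c, cons(e, g(cons(cons(e, b), q(b)), cons(cons(b, e), cons(e, c))))), g(cons(cons(cons(cons(b, b), cons(b, b)), b), b), cons(cons(e, e), cons(c, c))))), cons(cons(b, c), cons(e, e)))  →  g(cons(cons(e, cons(cons(b, e), b)), cons(cons(c, cons(e, g(cons(cons(e, b), q(b)), cons(cons(b, e), cons(e, c))))), g(cons(cons(cons(cons(b, b), cons(b, b)), b), b), cons(cons(e, e), cons(c, c))))), cons(cons(b, c), cons(e, e)))   [R4 at 1.1.2.1]
2. g(cons(cons(e, cons(cons(b, e), b)), cons(cons(c, cons(e, g(cons(cons(e, b), q(b)), cons(cons(b, e), cons(e, c))))), g(cons(cons(cons(cons(b, b), cons(b, b)), b), b), cons(cons(e, e), cons(c, c))))), cons(cons(b, c), cons(e, e)))  →  g(cons(cons(e, cons(cons(b, e), b)), cons(cons(c, cons(e, g(cons(cons(e, b), b), cons(cons(b, e), cons(e, c))))), g(cons(cons(cons(cons(b, b), cons(b, b)), b), b), cons(cons(e, e), cons(c, c))))), cons(cons(b, c), cons(e, e)))   [R1 at 1.2.1.2.2.1.2]
3. g(cons(cons(e, cons(cons(b, e), b)), cons(cons(c, cons(e, g(cons(cons(e, b), b), cons(cons(b, e), cons(e, c))))), g(cons(cons(cons(cons(b, b), cons(b, b)), b), b), cons(cons(e, e), cons(c, c))))), cons(cons(b, c), cons(e, e)))  →  g(cons(cons(e, cons(cons(b, e), b)), cons(cons(c, cons(e, c)), g(cons(cons(cons(cons(b, b), cons(b, b)), b), b), cons(cons(e, e), cons(c, c))))), cons(cons(b, c), cons(e, e)))   [R2 at 1.2.1.2.2]
4. g(cons(cons(e, cons(cons(b, e), b)), cons(cons(c, cons(e, c)), g(cons(cons(cons(cons(b, b), cons(b, b)), b), b), cons(cons(e, e), cons(c, c))))), cons(cons(b, c), cons(e, e)))  →  g(cons(cons(e, cons(cons(b, e), b)), cons(cons(c, cons(e, c)), c)), cons(cons(b, c), cons(e, e)))   [R2 at 1.2.2]
5. g(cons(cons(e, cons(cons(b, e), b)), cons(cons(c, cons(e, c)), c)), cons(cons(b, c), cons(e, e)))  →  cons(c, cons(e, c))   [R4 at ε]

cons(c, cons(e, c))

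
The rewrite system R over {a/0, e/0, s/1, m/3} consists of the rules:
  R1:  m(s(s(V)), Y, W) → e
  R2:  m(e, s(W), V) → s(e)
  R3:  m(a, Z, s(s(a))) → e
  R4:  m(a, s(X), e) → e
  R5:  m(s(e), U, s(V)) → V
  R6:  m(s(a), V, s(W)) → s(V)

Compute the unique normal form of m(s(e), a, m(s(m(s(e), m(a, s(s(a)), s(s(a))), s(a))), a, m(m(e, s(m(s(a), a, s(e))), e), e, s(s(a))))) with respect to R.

1. m(s(e), a, m(s(m(s(e), m(a, s(s(a)), s(s(a))), s(a))), a, m(m(e, s(m(s(a), a, s(e))), e), e, s(s(a)))))  →  m(s(e), a, m(s(a), a, m(m(e, s(m(s(a), a, s(e))), e), e, s(s(a)))))   [R5 at 3.1.1]
2. m(s(e), a, m(s(a), a, m(m(e, s(m(s(a), a, s(e))), e), e, s(s(a)))))  →  m(s(e), a, m(s(a), a, m(s(e), e, s(s(a)))))   [R2 at 3.3.1]
3. m(s(e), a, m(s(a), a, m(s(e), e, s(s(a)))))  →  m(s(e), a, m(s(a), a, s(a)))   [R5 at 3.3]
4. m(s(e), a, m(s(a), a, s(a)))  →  m(s(e), a, s(a))   [R6 at 3]
5. m(s(e), a, s(a))  →  a   [R5 at ε]

a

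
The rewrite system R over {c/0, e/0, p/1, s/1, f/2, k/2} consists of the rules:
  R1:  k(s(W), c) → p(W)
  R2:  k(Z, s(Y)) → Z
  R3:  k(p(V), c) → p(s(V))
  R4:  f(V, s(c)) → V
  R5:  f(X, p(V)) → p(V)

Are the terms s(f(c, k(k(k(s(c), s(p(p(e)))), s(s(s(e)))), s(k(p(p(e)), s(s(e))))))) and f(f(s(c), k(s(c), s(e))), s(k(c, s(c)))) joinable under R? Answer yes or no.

yes — NF(t₁) = s(c), NF(t₂) = s(c)

Reduce t₁ = s(f(c, k(k(k(s(c), s(p(p(e)))), s(s(s(e)))), s(k(p(p(e)), s(s(e))))))):
1. s(f(c, k(k(k(s(c), s(p(p(e)))), s(s(s(e)))), s(k(p(p(e)), s(s(e)))))))  →  s(f(c, k(k(s(c), s(p(p(e)))), s(s(s(e))))))   [R2 at 1.2]
2. s(f(c, k(k(s(c), s(p(p(e)))), s(s(s(e))))))  →  s(f(c, k(s(c), s(p(p(e))))))   [R2 at 1.2]
3. s(f(c, k(s(c), s(p(p(e))))))  →  s(f(c, s(c)))   [R2 at 1.2]
4. s(f(c, s(c)))  →  s(c)   [R4 at 1]

Reduce t₂ = f(f(s(c), k(s(c), s(e))), s(k(c, s(c)))):
1. f(f(s(c), k(s(c), s(e))), s(k(c, s(c))))  →  f(f(s(c), s(c)), s(k(c, s(c))))   [R2 at 1.2]
2. f(f(s(c), s(c)), s(k(c, s(c))))  →  f(s(c), s(k(c, s(c))))   [R4 at 1]
3. f(s(c), s(k(c, s(c))))  →  f(s(c), s(c))   [R2 at 2.1]
4. f(s(c), s(c))  →  s(c)   [R4 at ε]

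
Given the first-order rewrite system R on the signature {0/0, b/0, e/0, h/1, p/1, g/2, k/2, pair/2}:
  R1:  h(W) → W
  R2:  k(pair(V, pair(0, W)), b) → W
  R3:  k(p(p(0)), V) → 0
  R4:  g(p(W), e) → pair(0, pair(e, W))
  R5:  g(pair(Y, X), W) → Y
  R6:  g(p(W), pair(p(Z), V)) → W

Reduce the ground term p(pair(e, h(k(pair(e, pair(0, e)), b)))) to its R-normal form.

1. p(pair(e, h(k(pair(e, pair(0, e)), b))))  →  p(pair(e, k(pair(e, pair(0, e)), b)))   [R1 at 1.2]
2. p(pair(e, k(pair(e, pair(0, e)), b)))  →  p(pair(e, e))   [R2 at 1.2]

p(pair(e, e))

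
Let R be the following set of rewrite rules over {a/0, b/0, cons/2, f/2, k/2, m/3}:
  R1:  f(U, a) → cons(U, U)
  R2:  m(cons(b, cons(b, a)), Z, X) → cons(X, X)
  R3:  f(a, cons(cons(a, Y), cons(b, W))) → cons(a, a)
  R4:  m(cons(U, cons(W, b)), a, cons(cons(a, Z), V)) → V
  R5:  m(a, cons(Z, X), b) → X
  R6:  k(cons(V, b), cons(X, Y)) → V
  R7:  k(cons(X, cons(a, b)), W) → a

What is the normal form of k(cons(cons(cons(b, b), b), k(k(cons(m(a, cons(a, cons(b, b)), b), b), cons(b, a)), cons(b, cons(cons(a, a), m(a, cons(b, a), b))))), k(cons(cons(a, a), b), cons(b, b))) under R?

cons(cons(b, b), b)

1. k(cons(cons(cons(b, b), b), k(k(cons(m(a, cons(a, cons(b, b)), b), b), cons(b, a)), cons(b, cons(cons(a, a), m(a, cons(b, a), b))))), k(cons(cons(a, a), b), cons(b, b)))  →  k(cons(cons(cons(b, b), b), k(m(a, cons(a, cons(b, b)), b), cons(b, cons(cons(a, a), m(a, cons(b, a), b))))), k(cons(cons(a, a), b), cons(b, b)))   [R6 at 1.2.1]
2. k(cons(cons(cons(b, b), b), k(m(a, cons(a, cons(b, b)), b), cons(b, cons(cons(a, a), m(a, cons(b, a), b))))), k(cons(cons(a, a), b), cons(b, b)))  →  k(cons(cons(cons(b, b), b), k(cons(b, b), cons(b, cons(cons(a, a), m(a, cons(b, a), b))))), k(cons(cons(a, a), b), cons(b, b)))   [R5 at 1.2.1]
3. k(cons(cons(cons(b, b), b), k(cons(b, b), cons(b, cons(cons(a, a), m(a, cons(b, a), b))))), k(cons(cons(a, a), b), cons(b, b)))  →  k(cons(cons(cons(b, b), b), b), k(cons(cons(a, a), b), cons(b, b)))   [R6 at 1.2]
4. k(cons(cons(cons(b, b), b), b), k(cons(cons(a, a), b), cons(b, b)))  →  k(cons(cons(cons(b, b), b), b), cons(a, a))   [R6 at 2]
5. k(cons(cons(cons(b, b), b), b), cons(a, a))  →  cons(cons(b, b), b)   [R6 at ε]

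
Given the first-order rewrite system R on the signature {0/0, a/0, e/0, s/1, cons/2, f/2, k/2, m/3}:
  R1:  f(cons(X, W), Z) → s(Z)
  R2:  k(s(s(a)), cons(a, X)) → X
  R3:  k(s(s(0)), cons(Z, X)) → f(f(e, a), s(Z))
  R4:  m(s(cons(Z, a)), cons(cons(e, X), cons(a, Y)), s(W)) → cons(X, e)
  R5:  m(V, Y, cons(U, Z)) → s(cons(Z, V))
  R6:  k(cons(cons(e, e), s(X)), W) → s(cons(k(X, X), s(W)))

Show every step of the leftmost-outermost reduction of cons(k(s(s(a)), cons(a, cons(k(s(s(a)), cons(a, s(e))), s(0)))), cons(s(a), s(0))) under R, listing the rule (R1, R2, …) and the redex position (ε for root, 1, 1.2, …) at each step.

1. cons(k(s(s(a)), cons(a, cons(k(s(s(a)), cons(a, s(e))), s(0)))), cons(s(a), s(0)))  →  cons(cons(k(s(s(a)), cons(a, s(e))), s(0)), cons(s(a), s(0)))   [R2 at 1]
2. cons(cons(k(s(s(a)), cons(a, s(e))), s(0)), cons(s(a), s(0)))  →  cons(cons(s(e), s(0)), cons(s(a), s(0)))   [R2 at 1.1]

cons(cons(s(e), s(0)), cons(s(a), s(0)))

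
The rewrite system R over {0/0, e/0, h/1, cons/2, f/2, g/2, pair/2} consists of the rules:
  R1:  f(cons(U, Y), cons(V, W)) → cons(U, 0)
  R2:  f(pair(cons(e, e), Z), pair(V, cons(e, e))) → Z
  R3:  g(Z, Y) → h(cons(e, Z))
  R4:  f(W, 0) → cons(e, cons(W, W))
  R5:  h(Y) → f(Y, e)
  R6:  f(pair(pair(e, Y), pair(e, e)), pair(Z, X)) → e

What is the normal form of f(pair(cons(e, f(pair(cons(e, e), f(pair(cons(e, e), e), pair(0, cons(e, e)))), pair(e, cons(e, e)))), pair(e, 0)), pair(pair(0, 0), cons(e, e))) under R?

pair(e, 0)

1. f(pair(cons(e, f(pair(cons(e, e), f(pair(cons(e, e), e), pair(0, cons(e, e)))), pair(e, cons(e, e)))), pair(e, 0)), pair(pair(0, 0), cons(e, e)))  →  f(pair(cons(e, f(pair(cons(e, e), e), pair(0, cons(e, e)))), pair(e, 0)), pair(pair(0, 0), cons(e, e)))   [R2 at 1.1.2]
2. f(pair(cons(e, f(pair(cons(e, e), e), pair(0, cons(e, e)))), pair(e, 0)), pair(pair(0, 0), cons(e, e)))  →  f(pair(cons(e, e), pair(e, 0)), pair(pair(0, 0), cons(e, e)))   [R2 at 1.1.2]
3. f(pair(cons(e, e), pair(e, 0)), pair(pair(0, 0), cons(e, e)))  →  pair(e, 0)   [R2 at ε]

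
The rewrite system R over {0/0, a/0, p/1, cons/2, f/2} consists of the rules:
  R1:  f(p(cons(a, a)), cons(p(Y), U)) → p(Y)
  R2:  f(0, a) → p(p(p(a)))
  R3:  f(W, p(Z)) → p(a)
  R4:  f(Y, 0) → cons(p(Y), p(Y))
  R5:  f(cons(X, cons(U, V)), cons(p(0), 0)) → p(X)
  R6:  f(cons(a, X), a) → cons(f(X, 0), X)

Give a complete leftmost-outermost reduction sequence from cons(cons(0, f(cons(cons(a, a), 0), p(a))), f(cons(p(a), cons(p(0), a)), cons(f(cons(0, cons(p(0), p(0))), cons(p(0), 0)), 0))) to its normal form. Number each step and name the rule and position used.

1. cons(cons(0, f(cons(cons(a, a), 0), p(a))), f(cons(p(a), cons(p(0), a)), cons(f(cons(0, cons(p(0), p(0))), cons(p(0), 0)), 0)))  →  cons(cons(0, p(a)), f(cons(p(a), cons(p(0), a)), cons(f(cons(0, cons(p(0), p(0))), cons(p(0), 0)), 0)))   [R3 at 1.2]
2. cons(cons(0, p(a)), f(cons(p(a), cons(p(0), a)), cons(f(cons(0, cons(p(0), p(0))), cons(p(0), 0)), 0)))  →  cons(cons(0, p(a)), f(cons(p(a), cons(p(0), a)), cons(p(0), 0)))   [R5 at 2.2.1]
3. cons(cons(0, p(a)), f(cons(p(a), cons(p(0), a)), cons(p(0), 0)))  →  cons(cons(0, p(a)), p(p(a)))   [R5 at 2]

cons(cons(0, p(a)), p(p(a)))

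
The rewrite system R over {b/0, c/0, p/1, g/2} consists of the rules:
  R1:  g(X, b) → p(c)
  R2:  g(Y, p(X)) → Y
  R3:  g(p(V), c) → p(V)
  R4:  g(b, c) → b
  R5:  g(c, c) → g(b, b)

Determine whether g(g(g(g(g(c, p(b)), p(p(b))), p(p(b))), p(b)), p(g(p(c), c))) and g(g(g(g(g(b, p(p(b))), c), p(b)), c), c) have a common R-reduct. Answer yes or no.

Reduce t₁ = g(g(g(g(g(c, p(b)), p(p(b))), p(p(b))), p(b)), p(g(p(c), c))):
1. g(g(g(g(g(c, p(b)), p(p(b))), p(p(b))), p(b)), p(g(p(c), c)))  →  g(g(g(g(c, p(b)), p(p(b))), p(p(b))), p(b))   [R2 at ε]
2. g(g(g(g(c, p(b)), p(p(b))), p(p(b))), p(b))  →  g(g(g(c, p(b)), p(p(b))), p(p(b)))   [R2 at ε]
3. g(g(g(c, p(b)), p(p(b))), p(p(b)))  →  g(g(c, p(b)), p(p(b)))   [R2 at ε]
4. g(g(c, p(b)), p(p(b)))  →  g(c, p(b))   [R2 at ε]
5. g(c, p(b))  →  c   [R2 at ε]

Reduce t₂ = g(g(g(g(g(b, p(p(b))), c), p(b)), c), c):
1. g(g(g(g(g(b, p(p(b))), c), p(b)), c), c)  →  g(g(g(g(b, p(p(b))), c), c), c)   [R2 at 1.1]
2. g(g(g(g(b, p(p(b))), c), c), c)  →  g(g(g(b, c), c), c)   [R2 at 1.1.1]
3. g(g(g(b, c), c), c)  →  g(g(b, c), c)   [R4 at 1.1]
4. g(g(b, c), c)  →  g(b, c)   [R4 at 1]
5. g(b, c)  →  b   [R4 at ε]

no — NF(t₁) = c, NF(t₂) = b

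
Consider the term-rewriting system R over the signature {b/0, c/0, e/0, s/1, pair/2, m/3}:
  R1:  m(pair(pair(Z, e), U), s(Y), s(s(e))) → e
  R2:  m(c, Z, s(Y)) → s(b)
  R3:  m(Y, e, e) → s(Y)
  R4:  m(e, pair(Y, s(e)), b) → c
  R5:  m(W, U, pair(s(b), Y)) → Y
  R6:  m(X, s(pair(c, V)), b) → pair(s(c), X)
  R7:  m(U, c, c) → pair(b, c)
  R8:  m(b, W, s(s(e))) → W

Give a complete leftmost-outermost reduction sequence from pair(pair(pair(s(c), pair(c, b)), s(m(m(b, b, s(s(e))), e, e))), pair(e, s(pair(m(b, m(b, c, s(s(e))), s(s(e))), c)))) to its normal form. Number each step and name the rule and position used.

pair(pair(pair(s(c), pair(c, b)), s(s(b))), pair(e, s(pair(c, c))))

1. pair(pair(pair(s(c), pair(c, b)), s(m(m(b, b, s(s(e))), e, e))), pair(e, s(pair(m(b, m(b, c, s(s(e))), s(s(e))), c))))  →  pair(pair(pair(s(c), pair(c, b)), s(s(m(b, b, s(s(e)))))), pair(e, s(pair(m(b, m(b, c, s(s(e))), s(s(e))), c))))   [R3 at 1.2.1]
2. pair(pair(pair(s(c), pair(c, b)), s(s(m(b, b, s(s(e)))))), pair(e, s(pair(m(b, m(b, c, s(s(e))), s(s(e))), c))))  →  pair(pair(pair(s(c), pair(c, b)), s(s(b))), pair(e, s(pair(m(b, m(b, c, s(s(e))), s(s(e))), c))))   [R8 at 1.2.1.1]
3. pair(pair(pair(s(c), pair(c, b)), s(s(b))), pair(e, s(pair(m(b, m(b, c, s(s(e))), s(s(e))), c))))  →  pair(pair(pair(s(c), pair(c, b)), s(s(b))), pair(e, s(pair(m(b, c, s(s(e))), c))))   [R8 at 2.2.1.1]
4. pair(pair(pair(s(c), pair(c, b)), s(s(b))), pair(e, s(pair(m(b, c, s(s(e))), c))))  →  pair(pair(pair(s(c), pair(c, b)), s(s(b))), pair(e, s(pair(c, c))))   [R8 at 2.2.1.1]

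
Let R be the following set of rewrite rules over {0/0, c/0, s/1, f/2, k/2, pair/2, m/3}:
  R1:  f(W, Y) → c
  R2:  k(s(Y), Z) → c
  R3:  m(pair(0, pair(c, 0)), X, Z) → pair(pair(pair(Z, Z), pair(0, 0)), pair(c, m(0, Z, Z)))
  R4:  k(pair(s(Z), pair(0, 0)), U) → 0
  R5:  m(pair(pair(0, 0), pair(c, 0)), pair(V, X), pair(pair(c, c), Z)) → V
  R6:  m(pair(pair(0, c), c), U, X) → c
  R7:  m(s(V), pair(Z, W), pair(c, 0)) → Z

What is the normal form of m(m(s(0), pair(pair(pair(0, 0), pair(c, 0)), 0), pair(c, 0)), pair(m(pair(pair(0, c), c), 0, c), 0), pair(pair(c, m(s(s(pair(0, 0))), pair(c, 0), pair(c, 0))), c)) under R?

1. m(m(s(0), pair(pair(pair(0, 0), pair(c, 0)), 0), pair(c, 0)), pair(m(pair(pair(0, c), c), 0, c), 0), pair(pair(c, m(s(s(pair(0, 0))), pair(c, 0), pair(c, 0))), c))  →  m(pair(pair(0, 0), pair(c, 0)), pair(m(pair(pair(0, c), c), 0, c), 0), pair(pair(c, m(s(s(pair(0, 0))), pair(c, 0), pair(c, 0))), c))   [R7 at 1]
2. m(pair(pair(0, 0), pair(c, 0)), pair(m(pair(pair(0, c), c), 0, c), 0), pair(pair(c, m(s(s(pair(0, 0))), pair(c, 0), pair(c, 0))), c))  →  m(pair(pair(0, 0), pair(c, 0)), pair(c, 0), pair(pair(c, m(s(s(pair(0, 0))), pair(c, 0), pair(c, 0))), c))   [R6 at 2.1]
3. m(pair(pair(0, 0), pair(c, 0)), pair(c, 0), pair(pair(c, m(s(s(pair(0, 0))), pair(c, 0), pair(c, 0))), c))  →  m(pair(pair(0, 0), pair(c, 0)), pair(c, 0), pair(pair(c, c), c))   [R7 at 3.1.2]
4. m(pair(pair(0, 0), pair(c, 0)), pair(c, 0), pair(pair(c, c), c))  →  c   [R5 at ε]

c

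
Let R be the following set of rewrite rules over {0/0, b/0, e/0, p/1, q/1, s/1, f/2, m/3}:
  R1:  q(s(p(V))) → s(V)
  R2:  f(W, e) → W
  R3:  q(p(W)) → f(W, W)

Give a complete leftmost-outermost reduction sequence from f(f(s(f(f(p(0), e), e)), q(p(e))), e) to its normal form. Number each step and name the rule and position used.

1. f(f(s(f(f(p(0), e), e)), q(p(e))), e)  →  f(s(f(f(p(0), e), e)), q(p(e)))   [R2 at ε]
2. f(s(f(f(p(0), e), e)), q(p(e)))  →  f(s(f(p(0), e)), q(p(e)))   [R2 at 1.1]
3. f(s(f(p(0), e)), q(p(e)))  →  f(s(p(0)), q(p(e)))   [R2 at 1.1]
4. f(s(p(0)), q(p(e)))  →  f(s(p(0)), f(e, e))   [R3 at 2]
5. f(s(p(0)), f(e, e))  →  f(s(p(0)), e)   [R2 at 2]
6. f(s(p(0)), e)  →  s(p(0))   [R2 at ε]

s(p(0))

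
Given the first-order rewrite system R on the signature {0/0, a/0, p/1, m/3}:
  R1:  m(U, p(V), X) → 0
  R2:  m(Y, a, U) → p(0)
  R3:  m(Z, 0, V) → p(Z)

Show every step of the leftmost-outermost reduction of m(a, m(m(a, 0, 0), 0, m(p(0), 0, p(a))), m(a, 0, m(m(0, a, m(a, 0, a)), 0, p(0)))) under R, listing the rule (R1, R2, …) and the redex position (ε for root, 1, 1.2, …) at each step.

1. m(a, m(m(a, 0, 0), 0, m(p(0), 0, p(a))), m(a, 0, m(m(0, a, m(a, 0, a)), 0, p(0))))  →  m(a, p(m(a, 0, 0)), m(a, 0, m(m(0, a, m(a, 0, a)), 0, p(0))))   [R3 at 2]
2. m(a, p(m(a, 0, 0)), m(a, 0, m(m(0, a, m(a, 0, a)), 0, p(0))))  →  0   [R1 at ε]

0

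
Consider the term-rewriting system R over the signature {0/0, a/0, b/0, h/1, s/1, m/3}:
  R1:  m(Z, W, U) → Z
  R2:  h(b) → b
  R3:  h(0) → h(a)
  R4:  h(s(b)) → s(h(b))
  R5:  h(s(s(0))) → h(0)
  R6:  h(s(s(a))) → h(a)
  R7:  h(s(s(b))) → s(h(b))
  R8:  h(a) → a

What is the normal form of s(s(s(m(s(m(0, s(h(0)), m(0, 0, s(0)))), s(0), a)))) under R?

1. s(s(s(m(s(m(0, s(h(0)), m(0, 0, s(0)))), s(0), a))))  →  s(s(s(s(m(0, s(h(0)), m(0, 0, s(0)))))))   [R1 at 1.1.1]
2. s(s(s(s(m(0, s(h(0)), m(0, 0, s(0)))))))  →  s(s(s(s(0))))   [R1 at 1.1.1.1]

s(s(s(s(0))))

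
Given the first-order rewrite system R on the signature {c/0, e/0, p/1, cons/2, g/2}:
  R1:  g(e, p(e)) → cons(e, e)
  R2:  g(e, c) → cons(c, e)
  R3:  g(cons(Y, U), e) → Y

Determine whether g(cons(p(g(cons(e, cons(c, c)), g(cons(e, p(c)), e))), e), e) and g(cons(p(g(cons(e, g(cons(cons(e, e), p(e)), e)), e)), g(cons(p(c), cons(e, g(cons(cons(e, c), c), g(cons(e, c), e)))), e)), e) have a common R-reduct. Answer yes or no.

Reduce t₁ = g(cons(p(g(cons(e, cons(c, c)), g(cons(e, p(c)), e))), e), e):
1. g(cons(p(g(cons(e, cons(c, c)), g(cons(e, p(c)), e))), e), e)  →  p(g(cons(e, cons(c, c)), g(cons(e, p(c)), e)))   [R3 at ε]
2. p(g(cons(e, cons(c, c)), g(cons(e, p(c)), e)))  →  p(g(cons(e, cons(c, c)), e))   [R3 at 1.2]
3. p(g(cons(e, cons(c, c)), e))  →  p(e)   [R3 at 1]

Reduce t₂ = g(cons(p(g(cons(e, g(cons(cons(e, e), p(e)), e)), e)), g(cons(p(c), cons(e, g(cons(cons(e, c), c), g(cons(e, c), e)))), e)), e):
1. g(cons(p(g(cons(e, g(cons(cons(e, e), p(e)), e)), e)), g(cons(p(c), cons(e, g(cons(cons(e, c), c), g(cons(e, c), e)))), e)), e)  →  p(g(cons(e, g(cons(cons(e, e), p(e)), e)), e))   [R3 at ε]
2. p(g(cons(e, g(cons(cons(e, e), p(e)), e)), e))  →  p(e)   [R3 at 1]

yes — NF(t₁) = p(e), NF(t₂) = p(e)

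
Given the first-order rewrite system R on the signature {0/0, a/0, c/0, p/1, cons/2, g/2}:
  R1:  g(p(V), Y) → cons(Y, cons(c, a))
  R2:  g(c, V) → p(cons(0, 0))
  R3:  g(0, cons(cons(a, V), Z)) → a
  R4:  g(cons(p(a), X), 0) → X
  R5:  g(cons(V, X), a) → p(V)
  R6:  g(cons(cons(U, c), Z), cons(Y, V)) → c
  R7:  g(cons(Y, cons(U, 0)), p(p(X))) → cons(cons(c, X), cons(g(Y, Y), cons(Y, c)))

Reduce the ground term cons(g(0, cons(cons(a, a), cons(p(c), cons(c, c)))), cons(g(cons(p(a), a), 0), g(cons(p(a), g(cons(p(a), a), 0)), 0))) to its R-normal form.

cons(a, cons(a, a))

1. cons(g(0, cons(cons(a, a), cons(p(c), cons(c, c)))), cons(g(cons(p(a), a), 0), g(cons(p(a), g(cons(p(a), a), 0)), 0)))  →  cons(a, cons(g(cons(p(a), a), 0), g(cons(p(a), g(cons(p(a), a), 0)), 0)))   [R3 at 1]
2. cons(a, cons(g(cons(p(a), a), 0), g(cons(p(a), g(cons(p(a), a), 0)), 0)))  →  cons(a, cons(a, g(cons(p(a), g(cons(p(a), a), 0)), 0)))   [R4 at 2.1]
3. cons(a, cons(a, g(cons(p(a), g(cons(p(a), a), 0)), 0)))  →  cons(a, cons(a, g(cons(p(a), a), 0)))   [R4 at 2.2]
4. cons(a, cons(a, g(cons(p(a), a), 0)))  →  cons(a, cons(a, a))   [R4 at 2.2]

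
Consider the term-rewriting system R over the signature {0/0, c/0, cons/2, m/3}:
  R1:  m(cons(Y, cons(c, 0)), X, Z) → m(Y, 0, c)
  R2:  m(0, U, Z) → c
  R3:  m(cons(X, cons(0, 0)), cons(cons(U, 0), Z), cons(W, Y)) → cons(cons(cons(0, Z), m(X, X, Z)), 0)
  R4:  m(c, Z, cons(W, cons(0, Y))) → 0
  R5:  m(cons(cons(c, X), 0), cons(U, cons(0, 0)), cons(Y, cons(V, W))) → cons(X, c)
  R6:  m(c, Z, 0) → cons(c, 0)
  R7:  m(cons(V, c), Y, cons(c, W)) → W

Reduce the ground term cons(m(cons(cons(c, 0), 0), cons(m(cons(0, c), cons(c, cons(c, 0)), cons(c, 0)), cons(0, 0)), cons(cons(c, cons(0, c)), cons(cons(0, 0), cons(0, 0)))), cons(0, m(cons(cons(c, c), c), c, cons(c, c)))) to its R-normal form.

cons(cons(0, c), cons(0, c))

1. cons(m(cons(cons(c, 0), 0), cons(m(cons(0, c), cons(c, cons(c, 0)), cons(c, 0)), cons(0, 0)), cons(cons(c, cons(0, c)), cons(cons(0, 0), cons(0, 0)))), cons(0, m(cons(cons(c, c), c), c, cons(c, c))))  →  cons(cons(0, c), cons(0, m(cons(cons(c, c), c), c, cons(c, c))))   [R5 at 1]
2. cons(cons(0, c), cons(0, m(cons(cons(c, c), c), c, cons(c, c))))  →  cons(cons(0, c), cons(0, c))   [R7 at 2.2]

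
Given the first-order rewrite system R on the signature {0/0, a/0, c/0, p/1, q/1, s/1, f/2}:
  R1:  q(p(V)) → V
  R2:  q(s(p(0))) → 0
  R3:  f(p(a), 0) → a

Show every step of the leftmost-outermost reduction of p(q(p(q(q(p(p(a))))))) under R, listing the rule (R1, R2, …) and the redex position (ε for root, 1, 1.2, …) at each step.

p(a)

1. p(q(p(q(q(p(p(a)))))))  →  p(q(q(p(p(a)))))   [R1 at 1]
2. p(q(q(p(p(a)))))  →  p(q(p(a)))   [R1 at 1.1]
3. p(q(p(a)))  →  p(a)   [R1 at 1]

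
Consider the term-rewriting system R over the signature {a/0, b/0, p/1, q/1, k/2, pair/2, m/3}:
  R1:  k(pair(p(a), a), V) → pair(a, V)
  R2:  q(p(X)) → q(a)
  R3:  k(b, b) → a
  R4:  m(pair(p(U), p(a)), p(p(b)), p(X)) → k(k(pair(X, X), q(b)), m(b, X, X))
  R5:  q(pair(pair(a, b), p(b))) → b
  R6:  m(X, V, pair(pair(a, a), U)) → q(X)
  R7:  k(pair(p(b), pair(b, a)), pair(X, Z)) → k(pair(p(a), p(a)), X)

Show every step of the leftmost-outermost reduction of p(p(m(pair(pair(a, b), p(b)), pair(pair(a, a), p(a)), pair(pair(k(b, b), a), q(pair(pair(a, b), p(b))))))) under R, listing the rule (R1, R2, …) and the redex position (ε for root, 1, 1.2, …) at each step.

1. p(p(m(pair(pair(a, b), p(b)), pair(pair(a, a), p(a)), pair(pair(k(b, b), a), q(pair(pair(a, b), p(b)))))))  →  p(p(m(pair(pair(a, b), p(b)), pair(pair(a, a), p(a)), pair(pair(a, a), q(pair(pair(a, b), p(b)))))))   [R3 at 1.1.3.1.1]
2. p(p(m(pair(pair(a, b), p(b)), pair(pair(a, a), p(a)), pair(pair(a, a), q(pair(pair(a, b), p(b)))))))  →  p(p(q(pair(pair(a, b), p(b)))))   [R6 at 1.1]
3. p(p(q(pair(pair(a, b), p(b)))))  →  p(p(b))   [R5 at 1.1]

p(p(b))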